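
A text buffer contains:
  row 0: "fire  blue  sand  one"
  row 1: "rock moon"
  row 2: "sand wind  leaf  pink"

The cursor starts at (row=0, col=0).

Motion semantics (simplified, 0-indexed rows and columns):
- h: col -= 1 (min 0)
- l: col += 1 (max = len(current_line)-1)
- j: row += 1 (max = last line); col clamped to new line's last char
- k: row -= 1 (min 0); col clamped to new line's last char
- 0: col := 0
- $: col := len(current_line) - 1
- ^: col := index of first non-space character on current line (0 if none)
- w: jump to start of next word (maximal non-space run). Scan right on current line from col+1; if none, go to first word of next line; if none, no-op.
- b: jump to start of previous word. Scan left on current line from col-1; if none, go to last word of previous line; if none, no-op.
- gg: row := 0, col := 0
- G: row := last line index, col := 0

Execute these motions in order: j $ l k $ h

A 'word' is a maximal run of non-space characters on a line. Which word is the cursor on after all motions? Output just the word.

Answer: one

Derivation:
After 1 (j): row=1 col=0 char='r'
After 2 ($): row=1 col=8 char='n'
After 3 (l): row=1 col=8 char='n'
After 4 (k): row=0 col=8 char='u'
After 5 ($): row=0 col=20 char='e'
After 6 (h): row=0 col=19 char='n'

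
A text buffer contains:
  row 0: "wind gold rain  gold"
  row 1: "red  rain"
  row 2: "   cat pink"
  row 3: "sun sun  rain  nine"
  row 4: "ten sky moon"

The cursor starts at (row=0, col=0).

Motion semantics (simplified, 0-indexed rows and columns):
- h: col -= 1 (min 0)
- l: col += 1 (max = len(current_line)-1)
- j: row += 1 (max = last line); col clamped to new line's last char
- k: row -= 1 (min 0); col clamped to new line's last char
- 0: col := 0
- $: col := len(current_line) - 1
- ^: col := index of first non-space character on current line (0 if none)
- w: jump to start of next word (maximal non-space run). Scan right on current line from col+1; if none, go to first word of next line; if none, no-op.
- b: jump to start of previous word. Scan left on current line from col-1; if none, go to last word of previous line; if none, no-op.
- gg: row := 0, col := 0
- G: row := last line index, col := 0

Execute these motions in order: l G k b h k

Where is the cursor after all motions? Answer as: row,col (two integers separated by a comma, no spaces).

After 1 (l): row=0 col=1 char='i'
After 2 (G): row=4 col=0 char='t'
After 3 (k): row=3 col=0 char='s'
After 4 (b): row=2 col=7 char='p'
After 5 (h): row=2 col=6 char='_'
After 6 (k): row=1 col=6 char='a'

Answer: 1,6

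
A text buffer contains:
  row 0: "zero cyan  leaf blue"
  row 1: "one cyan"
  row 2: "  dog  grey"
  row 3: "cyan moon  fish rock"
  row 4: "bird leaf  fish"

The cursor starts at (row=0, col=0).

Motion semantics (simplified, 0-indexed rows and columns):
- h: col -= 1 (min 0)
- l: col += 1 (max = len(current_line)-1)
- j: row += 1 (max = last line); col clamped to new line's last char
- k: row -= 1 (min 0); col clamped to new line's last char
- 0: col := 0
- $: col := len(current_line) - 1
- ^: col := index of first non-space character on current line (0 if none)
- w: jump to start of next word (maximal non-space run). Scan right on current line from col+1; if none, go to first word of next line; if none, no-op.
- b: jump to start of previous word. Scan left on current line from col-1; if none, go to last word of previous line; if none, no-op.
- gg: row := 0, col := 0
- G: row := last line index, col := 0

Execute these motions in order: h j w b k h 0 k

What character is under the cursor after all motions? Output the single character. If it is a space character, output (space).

Answer: z

Derivation:
After 1 (h): row=0 col=0 char='z'
After 2 (j): row=1 col=0 char='o'
After 3 (w): row=1 col=4 char='c'
After 4 (b): row=1 col=0 char='o'
After 5 (k): row=0 col=0 char='z'
After 6 (h): row=0 col=0 char='z'
After 7 (0): row=0 col=0 char='z'
After 8 (k): row=0 col=0 char='z'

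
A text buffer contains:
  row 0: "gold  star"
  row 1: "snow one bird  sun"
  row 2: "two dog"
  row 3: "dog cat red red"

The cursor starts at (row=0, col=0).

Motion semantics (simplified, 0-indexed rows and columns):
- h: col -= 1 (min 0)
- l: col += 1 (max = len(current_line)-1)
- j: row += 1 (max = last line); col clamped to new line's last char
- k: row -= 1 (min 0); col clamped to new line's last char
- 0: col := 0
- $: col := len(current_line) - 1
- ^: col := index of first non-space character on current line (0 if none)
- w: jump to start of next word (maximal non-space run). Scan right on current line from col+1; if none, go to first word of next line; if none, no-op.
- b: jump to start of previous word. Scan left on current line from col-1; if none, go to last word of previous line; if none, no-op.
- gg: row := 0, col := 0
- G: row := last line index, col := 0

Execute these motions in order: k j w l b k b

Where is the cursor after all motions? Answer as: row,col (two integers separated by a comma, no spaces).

After 1 (k): row=0 col=0 char='g'
After 2 (j): row=1 col=0 char='s'
After 3 (w): row=1 col=5 char='o'
After 4 (l): row=1 col=6 char='n'
After 5 (b): row=1 col=5 char='o'
After 6 (k): row=0 col=5 char='_'
After 7 (b): row=0 col=0 char='g'

Answer: 0,0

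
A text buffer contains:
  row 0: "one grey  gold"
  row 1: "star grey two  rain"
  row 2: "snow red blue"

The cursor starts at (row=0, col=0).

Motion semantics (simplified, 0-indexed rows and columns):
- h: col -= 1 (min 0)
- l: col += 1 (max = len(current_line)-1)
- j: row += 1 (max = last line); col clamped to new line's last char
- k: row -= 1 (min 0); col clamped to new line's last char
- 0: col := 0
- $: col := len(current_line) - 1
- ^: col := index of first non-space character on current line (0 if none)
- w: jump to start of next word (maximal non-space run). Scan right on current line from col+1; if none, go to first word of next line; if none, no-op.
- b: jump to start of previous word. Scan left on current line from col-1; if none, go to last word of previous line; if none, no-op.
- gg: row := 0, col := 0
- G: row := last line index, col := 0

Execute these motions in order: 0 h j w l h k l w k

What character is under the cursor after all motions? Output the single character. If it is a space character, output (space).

Answer: g

Derivation:
After 1 (0): row=0 col=0 char='o'
After 2 (h): row=0 col=0 char='o'
After 3 (j): row=1 col=0 char='s'
After 4 (w): row=1 col=5 char='g'
After 5 (l): row=1 col=6 char='r'
After 6 (h): row=1 col=5 char='g'
After 7 (k): row=0 col=5 char='r'
After 8 (l): row=0 col=6 char='e'
After 9 (w): row=0 col=10 char='g'
After 10 (k): row=0 col=10 char='g'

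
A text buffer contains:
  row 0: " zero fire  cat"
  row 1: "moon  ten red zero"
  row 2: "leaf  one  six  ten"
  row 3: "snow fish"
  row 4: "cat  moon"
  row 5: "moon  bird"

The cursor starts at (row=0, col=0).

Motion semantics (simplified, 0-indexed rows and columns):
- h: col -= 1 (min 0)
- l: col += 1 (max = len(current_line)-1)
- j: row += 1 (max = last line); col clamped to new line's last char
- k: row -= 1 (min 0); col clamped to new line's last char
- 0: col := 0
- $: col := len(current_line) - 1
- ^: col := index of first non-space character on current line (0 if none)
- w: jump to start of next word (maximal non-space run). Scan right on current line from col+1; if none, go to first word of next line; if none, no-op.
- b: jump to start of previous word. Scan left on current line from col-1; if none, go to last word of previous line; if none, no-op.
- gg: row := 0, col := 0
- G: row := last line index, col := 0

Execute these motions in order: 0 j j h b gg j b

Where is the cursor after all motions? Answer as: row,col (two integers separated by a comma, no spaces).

Answer: 0,12

Derivation:
After 1 (0): row=0 col=0 char='_'
After 2 (j): row=1 col=0 char='m'
After 3 (j): row=2 col=0 char='l'
After 4 (h): row=2 col=0 char='l'
After 5 (b): row=1 col=14 char='z'
After 6 (gg): row=0 col=0 char='_'
After 7 (j): row=1 col=0 char='m'
After 8 (b): row=0 col=12 char='c'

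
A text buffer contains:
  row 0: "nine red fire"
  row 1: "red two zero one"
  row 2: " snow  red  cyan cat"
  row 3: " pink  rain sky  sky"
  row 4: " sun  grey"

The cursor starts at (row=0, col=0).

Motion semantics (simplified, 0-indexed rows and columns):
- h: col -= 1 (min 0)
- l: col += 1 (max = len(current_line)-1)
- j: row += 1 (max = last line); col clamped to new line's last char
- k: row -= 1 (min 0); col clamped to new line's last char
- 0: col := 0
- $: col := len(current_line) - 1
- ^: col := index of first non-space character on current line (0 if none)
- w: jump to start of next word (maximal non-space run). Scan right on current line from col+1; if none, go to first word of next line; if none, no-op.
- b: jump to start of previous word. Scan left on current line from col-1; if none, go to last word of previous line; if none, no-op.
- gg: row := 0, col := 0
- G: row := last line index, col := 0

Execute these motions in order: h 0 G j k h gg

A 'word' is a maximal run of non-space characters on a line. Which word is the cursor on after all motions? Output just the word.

After 1 (h): row=0 col=0 char='n'
After 2 (0): row=0 col=0 char='n'
After 3 (G): row=4 col=0 char='_'
After 4 (j): row=4 col=0 char='_'
After 5 (k): row=3 col=0 char='_'
After 6 (h): row=3 col=0 char='_'
After 7 (gg): row=0 col=0 char='n'

Answer: nine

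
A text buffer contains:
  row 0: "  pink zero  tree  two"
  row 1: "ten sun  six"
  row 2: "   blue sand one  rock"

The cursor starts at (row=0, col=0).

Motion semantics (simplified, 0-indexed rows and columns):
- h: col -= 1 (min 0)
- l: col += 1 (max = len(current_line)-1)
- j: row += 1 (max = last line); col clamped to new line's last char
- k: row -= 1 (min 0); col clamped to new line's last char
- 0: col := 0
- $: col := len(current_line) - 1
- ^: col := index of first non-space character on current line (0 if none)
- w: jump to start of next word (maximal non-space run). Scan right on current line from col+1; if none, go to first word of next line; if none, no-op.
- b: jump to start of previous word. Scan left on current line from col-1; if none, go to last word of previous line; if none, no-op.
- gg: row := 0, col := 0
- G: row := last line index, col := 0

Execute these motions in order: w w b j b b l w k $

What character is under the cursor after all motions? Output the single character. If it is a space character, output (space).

After 1 (w): row=0 col=2 char='p'
After 2 (w): row=0 col=7 char='z'
After 3 (b): row=0 col=2 char='p'
After 4 (j): row=1 col=2 char='n'
After 5 (b): row=1 col=0 char='t'
After 6 (b): row=0 col=19 char='t'
After 7 (l): row=0 col=20 char='w'
After 8 (w): row=1 col=0 char='t'
After 9 (k): row=0 col=0 char='_'
After 10 ($): row=0 col=21 char='o'

Answer: o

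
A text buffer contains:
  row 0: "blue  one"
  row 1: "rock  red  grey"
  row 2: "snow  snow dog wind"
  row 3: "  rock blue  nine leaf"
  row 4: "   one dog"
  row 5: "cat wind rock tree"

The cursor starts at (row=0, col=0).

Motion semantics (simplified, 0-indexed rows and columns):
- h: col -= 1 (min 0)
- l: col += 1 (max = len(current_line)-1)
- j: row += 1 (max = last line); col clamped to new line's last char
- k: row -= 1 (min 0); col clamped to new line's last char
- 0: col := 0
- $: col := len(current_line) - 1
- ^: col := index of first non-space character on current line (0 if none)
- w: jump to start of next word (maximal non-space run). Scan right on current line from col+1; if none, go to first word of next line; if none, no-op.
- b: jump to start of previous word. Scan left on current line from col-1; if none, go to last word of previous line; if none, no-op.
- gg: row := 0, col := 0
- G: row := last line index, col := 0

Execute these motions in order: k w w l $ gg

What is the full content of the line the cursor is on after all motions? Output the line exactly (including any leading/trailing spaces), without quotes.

Answer: blue  one

Derivation:
After 1 (k): row=0 col=0 char='b'
After 2 (w): row=0 col=6 char='o'
After 3 (w): row=1 col=0 char='r'
After 4 (l): row=1 col=1 char='o'
After 5 ($): row=1 col=14 char='y'
After 6 (gg): row=0 col=0 char='b'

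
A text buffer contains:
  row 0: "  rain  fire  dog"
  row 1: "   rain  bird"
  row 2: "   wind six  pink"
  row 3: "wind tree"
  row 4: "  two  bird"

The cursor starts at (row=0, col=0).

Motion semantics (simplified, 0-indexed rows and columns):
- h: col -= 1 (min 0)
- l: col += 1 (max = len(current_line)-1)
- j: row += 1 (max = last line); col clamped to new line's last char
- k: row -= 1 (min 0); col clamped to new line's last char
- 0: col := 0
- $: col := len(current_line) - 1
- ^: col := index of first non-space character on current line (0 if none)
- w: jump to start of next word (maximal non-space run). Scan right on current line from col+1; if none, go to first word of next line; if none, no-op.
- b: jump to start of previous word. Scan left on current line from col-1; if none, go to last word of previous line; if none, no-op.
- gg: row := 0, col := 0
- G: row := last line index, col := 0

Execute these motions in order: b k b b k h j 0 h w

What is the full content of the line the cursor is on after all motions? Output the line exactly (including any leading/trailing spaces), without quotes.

Answer:    rain  bird

Derivation:
After 1 (b): row=0 col=0 char='_'
After 2 (k): row=0 col=0 char='_'
After 3 (b): row=0 col=0 char='_'
After 4 (b): row=0 col=0 char='_'
After 5 (k): row=0 col=0 char='_'
After 6 (h): row=0 col=0 char='_'
After 7 (j): row=1 col=0 char='_'
After 8 (0): row=1 col=0 char='_'
After 9 (h): row=1 col=0 char='_'
After 10 (w): row=1 col=3 char='r'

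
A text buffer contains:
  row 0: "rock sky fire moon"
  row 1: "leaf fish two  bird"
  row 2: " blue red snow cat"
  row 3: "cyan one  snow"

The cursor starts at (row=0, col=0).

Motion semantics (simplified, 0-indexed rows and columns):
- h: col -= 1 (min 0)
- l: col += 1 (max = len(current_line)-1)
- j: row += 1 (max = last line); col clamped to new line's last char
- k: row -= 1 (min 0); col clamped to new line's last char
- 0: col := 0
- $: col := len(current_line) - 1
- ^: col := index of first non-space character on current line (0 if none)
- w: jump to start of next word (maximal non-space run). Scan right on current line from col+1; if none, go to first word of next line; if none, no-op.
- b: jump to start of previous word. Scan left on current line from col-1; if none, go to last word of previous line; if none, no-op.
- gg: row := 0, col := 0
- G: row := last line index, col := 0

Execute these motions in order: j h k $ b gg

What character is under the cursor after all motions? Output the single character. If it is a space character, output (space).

Answer: r

Derivation:
After 1 (j): row=1 col=0 char='l'
After 2 (h): row=1 col=0 char='l'
After 3 (k): row=0 col=0 char='r'
After 4 ($): row=0 col=17 char='n'
After 5 (b): row=0 col=14 char='m'
After 6 (gg): row=0 col=0 char='r'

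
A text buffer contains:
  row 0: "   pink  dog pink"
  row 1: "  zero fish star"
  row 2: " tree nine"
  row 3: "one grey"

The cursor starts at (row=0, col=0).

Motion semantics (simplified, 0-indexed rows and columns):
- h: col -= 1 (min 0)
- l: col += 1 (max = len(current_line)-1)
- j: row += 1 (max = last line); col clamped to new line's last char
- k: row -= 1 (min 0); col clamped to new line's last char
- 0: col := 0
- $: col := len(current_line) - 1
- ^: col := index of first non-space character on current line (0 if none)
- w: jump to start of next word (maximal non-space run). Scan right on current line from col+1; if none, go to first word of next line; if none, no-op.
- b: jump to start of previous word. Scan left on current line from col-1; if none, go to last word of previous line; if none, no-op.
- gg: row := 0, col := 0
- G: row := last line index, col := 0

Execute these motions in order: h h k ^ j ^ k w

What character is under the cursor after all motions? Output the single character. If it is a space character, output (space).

Answer: p

Derivation:
After 1 (h): row=0 col=0 char='_'
After 2 (h): row=0 col=0 char='_'
After 3 (k): row=0 col=0 char='_'
After 4 (^): row=0 col=3 char='p'
After 5 (j): row=1 col=3 char='e'
After 6 (^): row=1 col=2 char='z'
After 7 (k): row=0 col=2 char='_'
After 8 (w): row=0 col=3 char='p'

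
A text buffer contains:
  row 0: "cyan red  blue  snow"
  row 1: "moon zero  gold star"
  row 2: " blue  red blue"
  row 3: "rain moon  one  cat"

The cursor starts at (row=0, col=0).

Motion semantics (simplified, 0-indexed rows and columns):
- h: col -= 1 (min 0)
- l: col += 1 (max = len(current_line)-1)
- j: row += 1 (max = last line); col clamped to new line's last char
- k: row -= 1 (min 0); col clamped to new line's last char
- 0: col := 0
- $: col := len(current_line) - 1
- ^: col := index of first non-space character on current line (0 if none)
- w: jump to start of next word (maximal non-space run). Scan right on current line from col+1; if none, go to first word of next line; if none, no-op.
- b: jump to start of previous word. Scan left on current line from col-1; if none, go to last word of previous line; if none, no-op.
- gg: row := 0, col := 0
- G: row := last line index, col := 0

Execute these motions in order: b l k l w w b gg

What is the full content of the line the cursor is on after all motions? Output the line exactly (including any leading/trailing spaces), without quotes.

Answer: cyan red  blue  snow

Derivation:
After 1 (b): row=0 col=0 char='c'
After 2 (l): row=0 col=1 char='y'
After 3 (k): row=0 col=1 char='y'
After 4 (l): row=0 col=2 char='a'
After 5 (w): row=0 col=5 char='r'
After 6 (w): row=0 col=10 char='b'
After 7 (b): row=0 col=5 char='r'
After 8 (gg): row=0 col=0 char='c'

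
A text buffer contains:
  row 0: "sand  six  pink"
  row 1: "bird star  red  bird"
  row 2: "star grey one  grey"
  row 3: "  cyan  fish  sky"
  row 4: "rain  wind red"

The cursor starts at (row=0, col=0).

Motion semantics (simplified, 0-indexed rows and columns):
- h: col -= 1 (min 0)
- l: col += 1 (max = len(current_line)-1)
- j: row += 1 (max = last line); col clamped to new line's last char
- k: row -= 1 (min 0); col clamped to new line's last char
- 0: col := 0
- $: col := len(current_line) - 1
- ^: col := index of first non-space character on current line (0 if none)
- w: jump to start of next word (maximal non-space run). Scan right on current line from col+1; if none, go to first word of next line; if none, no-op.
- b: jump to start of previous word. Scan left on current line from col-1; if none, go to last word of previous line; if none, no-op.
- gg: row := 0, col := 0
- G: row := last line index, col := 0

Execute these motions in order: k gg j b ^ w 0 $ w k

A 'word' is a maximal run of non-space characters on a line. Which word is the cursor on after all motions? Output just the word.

Answer: sand

Derivation:
After 1 (k): row=0 col=0 char='s'
After 2 (gg): row=0 col=0 char='s'
After 3 (j): row=1 col=0 char='b'
After 4 (b): row=0 col=11 char='p'
After 5 (^): row=0 col=0 char='s'
After 6 (w): row=0 col=6 char='s'
After 7 (0): row=0 col=0 char='s'
After 8 ($): row=0 col=14 char='k'
After 9 (w): row=1 col=0 char='b'
After 10 (k): row=0 col=0 char='s'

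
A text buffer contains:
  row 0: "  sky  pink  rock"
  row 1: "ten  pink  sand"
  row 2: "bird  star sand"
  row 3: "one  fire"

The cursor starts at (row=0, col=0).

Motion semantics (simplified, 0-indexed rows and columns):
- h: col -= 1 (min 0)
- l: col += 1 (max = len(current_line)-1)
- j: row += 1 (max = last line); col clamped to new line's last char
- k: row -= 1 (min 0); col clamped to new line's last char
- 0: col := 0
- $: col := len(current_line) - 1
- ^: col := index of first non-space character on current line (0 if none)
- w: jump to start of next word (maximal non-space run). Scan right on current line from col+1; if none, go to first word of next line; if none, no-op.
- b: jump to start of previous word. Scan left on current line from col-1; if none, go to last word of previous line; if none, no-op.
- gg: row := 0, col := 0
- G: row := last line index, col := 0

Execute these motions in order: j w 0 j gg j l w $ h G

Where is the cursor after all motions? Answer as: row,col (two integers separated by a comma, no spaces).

After 1 (j): row=1 col=0 char='t'
After 2 (w): row=1 col=5 char='p'
After 3 (0): row=1 col=0 char='t'
After 4 (j): row=2 col=0 char='b'
After 5 (gg): row=0 col=0 char='_'
After 6 (j): row=1 col=0 char='t'
After 7 (l): row=1 col=1 char='e'
After 8 (w): row=1 col=5 char='p'
After 9 ($): row=1 col=14 char='d'
After 10 (h): row=1 col=13 char='n'
After 11 (G): row=3 col=0 char='o'

Answer: 3,0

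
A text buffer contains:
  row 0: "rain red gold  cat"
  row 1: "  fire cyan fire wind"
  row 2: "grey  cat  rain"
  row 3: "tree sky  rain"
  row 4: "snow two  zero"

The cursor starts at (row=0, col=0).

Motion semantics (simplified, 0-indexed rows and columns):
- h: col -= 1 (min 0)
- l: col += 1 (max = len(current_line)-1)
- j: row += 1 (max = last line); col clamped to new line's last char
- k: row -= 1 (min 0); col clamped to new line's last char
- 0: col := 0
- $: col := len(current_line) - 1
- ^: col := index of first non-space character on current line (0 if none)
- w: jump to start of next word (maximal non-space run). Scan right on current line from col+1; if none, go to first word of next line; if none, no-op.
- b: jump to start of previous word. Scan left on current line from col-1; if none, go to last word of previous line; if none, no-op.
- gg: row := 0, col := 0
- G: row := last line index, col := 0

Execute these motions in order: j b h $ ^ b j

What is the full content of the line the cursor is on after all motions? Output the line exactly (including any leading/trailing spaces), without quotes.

After 1 (j): row=1 col=0 char='_'
After 2 (b): row=0 col=15 char='c'
After 3 (h): row=0 col=14 char='_'
After 4 ($): row=0 col=17 char='t'
After 5 (^): row=0 col=0 char='r'
After 6 (b): row=0 col=0 char='r'
After 7 (j): row=1 col=0 char='_'

Answer:   fire cyan fire wind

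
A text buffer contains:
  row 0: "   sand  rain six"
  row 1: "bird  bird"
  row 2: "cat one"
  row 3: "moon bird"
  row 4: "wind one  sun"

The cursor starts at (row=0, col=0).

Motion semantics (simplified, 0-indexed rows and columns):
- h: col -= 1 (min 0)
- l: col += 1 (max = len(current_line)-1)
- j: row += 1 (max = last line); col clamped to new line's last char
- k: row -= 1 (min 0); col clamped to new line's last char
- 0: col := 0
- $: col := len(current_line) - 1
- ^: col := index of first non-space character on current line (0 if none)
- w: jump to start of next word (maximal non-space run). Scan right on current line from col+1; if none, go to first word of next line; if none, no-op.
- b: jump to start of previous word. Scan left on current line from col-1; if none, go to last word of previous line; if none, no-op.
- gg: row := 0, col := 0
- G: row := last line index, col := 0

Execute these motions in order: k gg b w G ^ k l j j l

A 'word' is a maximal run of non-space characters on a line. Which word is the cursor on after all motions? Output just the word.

After 1 (k): row=0 col=0 char='_'
After 2 (gg): row=0 col=0 char='_'
After 3 (b): row=0 col=0 char='_'
After 4 (w): row=0 col=3 char='s'
After 5 (G): row=4 col=0 char='w'
After 6 (^): row=4 col=0 char='w'
After 7 (k): row=3 col=0 char='m'
After 8 (l): row=3 col=1 char='o'
After 9 (j): row=4 col=1 char='i'
After 10 (j): row=4 col=1 char='i'
After 11 (l): row=4 col=2 char='n'

Answer: wind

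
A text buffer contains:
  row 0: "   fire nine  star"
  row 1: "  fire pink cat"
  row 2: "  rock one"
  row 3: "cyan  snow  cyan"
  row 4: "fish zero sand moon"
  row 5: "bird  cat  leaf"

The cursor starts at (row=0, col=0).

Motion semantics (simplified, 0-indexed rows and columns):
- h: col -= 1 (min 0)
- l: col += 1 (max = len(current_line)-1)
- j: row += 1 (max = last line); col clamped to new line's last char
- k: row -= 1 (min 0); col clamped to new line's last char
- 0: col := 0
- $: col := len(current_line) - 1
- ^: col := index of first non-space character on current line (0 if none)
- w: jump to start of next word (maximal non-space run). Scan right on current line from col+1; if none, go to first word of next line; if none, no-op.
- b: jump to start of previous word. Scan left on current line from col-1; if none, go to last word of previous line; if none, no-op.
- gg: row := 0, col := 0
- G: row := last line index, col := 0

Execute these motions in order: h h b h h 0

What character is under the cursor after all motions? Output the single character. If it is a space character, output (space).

After 1 (h): row=0 col=0 char='_'
After 2 (h): row=0 col=0 char='_'
After 3 (b): row=0 col=0 char='_'
After 4 (h): row=0 col=0 char='_'
After 5 (h): row=0 col=0 char='_'
After 6 (0): row=0 col=0 char='_'

Answer: (space)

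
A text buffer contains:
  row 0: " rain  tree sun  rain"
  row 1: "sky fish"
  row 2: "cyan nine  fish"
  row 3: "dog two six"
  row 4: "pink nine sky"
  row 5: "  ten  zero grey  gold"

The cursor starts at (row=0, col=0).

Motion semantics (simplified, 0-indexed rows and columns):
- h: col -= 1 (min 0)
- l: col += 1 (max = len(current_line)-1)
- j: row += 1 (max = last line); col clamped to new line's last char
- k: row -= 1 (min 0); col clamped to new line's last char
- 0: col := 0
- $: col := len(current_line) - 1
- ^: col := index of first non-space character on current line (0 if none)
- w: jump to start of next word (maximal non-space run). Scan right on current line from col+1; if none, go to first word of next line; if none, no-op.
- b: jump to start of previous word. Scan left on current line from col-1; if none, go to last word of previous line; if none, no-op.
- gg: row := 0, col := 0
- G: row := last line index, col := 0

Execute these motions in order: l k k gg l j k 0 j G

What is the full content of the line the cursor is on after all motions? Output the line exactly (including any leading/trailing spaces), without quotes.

After 1 (l): row=0 col=1 char='r'
After 2 (k): row=0 col=1 char='r'
After 3 (k): row=0 col=1 char='r'
After 4 (gg): row=0 col=0 char='_'
After 5 (l): row=0 col=1 char='r'
After 6 (j): row=1 col=1 char='k'
After 7 (k): row=0 col=1 char='r'
After 8 (0): row=0 col=0 char='_'
After 9 (j): row=1 col=0 char='s'
After 10 (G): row=5 col=0 char='_'

Answer:   ten  zero grey  gold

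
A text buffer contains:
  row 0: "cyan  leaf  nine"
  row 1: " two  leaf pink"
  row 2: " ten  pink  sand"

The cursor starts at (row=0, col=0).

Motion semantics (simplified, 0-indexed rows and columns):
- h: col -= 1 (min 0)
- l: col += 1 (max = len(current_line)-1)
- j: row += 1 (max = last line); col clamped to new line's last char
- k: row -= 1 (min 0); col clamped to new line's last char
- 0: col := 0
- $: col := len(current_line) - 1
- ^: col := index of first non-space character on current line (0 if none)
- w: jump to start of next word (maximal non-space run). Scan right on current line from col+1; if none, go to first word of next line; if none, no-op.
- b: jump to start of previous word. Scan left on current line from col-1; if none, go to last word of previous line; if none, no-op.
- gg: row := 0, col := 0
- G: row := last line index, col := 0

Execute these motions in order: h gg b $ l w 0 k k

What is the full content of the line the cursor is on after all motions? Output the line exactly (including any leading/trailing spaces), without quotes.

After 1 (h): row=0 col=0 char='c'
After 2 (gg): row=0 col=0 char='c'
After 3 (b): row=0 col=0 char='c'
After 4 ($): row=0 col=15 char='e'
After 5 (l): row=0 col=15 char='e'
After 6 (w): row=1 col=1 char='t'
After 7 (0): row=1 col=0 char='_'
After 8 (k): row=0 col=0 char='c'
After 9 (k): row=0 col=0 char='c'

Answer: cyan  leaf  nine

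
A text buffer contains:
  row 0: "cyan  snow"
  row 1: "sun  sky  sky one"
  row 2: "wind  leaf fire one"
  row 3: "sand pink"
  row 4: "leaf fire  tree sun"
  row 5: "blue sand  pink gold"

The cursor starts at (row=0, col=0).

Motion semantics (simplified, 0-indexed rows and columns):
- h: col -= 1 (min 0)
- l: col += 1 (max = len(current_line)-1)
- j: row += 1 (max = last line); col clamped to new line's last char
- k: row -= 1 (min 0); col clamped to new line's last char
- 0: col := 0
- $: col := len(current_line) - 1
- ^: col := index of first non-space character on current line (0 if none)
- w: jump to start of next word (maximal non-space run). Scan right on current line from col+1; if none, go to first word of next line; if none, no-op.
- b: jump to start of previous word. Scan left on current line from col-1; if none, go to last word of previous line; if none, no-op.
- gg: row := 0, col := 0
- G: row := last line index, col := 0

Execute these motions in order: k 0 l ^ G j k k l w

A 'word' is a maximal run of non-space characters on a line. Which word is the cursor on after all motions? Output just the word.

After 1 (k): row=0 col=0 char='c'
After 2 (0): row=0 col=0 char='c'
After 3 (l): row=0 col=1 char='y'
After 4 (^): row=0 col=0 char='c'
After 5 (G): row=5 col=0 char='b'
After 6 (j): row=5 col=0 char='b'
After 7 (k): row=4 col=0 char='l'
After 8 (k): row=3 col=0 char='s'
After 9 (l): row=3 col=1 char='a'
After 10 (w): row=3 col=5 char='p'

Answer: pink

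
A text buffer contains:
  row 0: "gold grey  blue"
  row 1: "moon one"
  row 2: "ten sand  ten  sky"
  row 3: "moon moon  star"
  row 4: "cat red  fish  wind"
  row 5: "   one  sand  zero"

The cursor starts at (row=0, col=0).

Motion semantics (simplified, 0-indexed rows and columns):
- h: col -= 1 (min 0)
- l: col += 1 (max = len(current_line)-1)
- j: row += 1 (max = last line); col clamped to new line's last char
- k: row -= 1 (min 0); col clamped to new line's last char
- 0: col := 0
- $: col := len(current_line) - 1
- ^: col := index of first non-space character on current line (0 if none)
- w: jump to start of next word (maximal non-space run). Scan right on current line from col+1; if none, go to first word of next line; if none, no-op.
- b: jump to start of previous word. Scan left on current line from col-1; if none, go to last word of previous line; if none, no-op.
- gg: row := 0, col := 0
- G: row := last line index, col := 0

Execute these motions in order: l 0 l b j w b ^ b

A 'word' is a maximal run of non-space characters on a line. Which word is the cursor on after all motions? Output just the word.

Answer: blue

Derivation:
After 1 (l): row=0 col=1 char='o'
After 2 (0): row=0 col=0 char='g'
After 3 (l): row=0 col=1 char='o'
After 4 (b): row=0 col=0 char='g'
After 5 (j): row=1 col=0 char='m'
After 6 (w): row=1 col=5 char='o'
After 7 (b): row=1 col=0 char='m'
After 8 (^): row=1 col=0 char='m'
After 9 (b): row=0 col=11 char='b'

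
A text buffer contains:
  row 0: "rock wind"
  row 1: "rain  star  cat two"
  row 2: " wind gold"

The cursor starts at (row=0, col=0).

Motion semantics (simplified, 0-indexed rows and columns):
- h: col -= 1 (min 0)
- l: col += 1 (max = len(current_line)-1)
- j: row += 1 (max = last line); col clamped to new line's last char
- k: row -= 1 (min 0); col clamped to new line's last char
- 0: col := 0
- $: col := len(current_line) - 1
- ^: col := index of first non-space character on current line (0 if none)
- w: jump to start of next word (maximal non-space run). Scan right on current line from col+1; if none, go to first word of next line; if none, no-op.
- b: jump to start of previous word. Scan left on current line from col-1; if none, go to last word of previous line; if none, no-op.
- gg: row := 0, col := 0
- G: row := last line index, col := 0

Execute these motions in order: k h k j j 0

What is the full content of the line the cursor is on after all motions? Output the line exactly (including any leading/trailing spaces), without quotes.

After 1 (k): row=0 col=0 char='r'
After 2 (h): row=0 col=0 char='r'
After 3 (k): row=0 col=0 char='r'
After 4 (j): row=1 col=0 char='r'
After 5 (j): row=2 col=0 char='_'
After 6 (0): row=2 col=0 char='_'

Answer:  wind gold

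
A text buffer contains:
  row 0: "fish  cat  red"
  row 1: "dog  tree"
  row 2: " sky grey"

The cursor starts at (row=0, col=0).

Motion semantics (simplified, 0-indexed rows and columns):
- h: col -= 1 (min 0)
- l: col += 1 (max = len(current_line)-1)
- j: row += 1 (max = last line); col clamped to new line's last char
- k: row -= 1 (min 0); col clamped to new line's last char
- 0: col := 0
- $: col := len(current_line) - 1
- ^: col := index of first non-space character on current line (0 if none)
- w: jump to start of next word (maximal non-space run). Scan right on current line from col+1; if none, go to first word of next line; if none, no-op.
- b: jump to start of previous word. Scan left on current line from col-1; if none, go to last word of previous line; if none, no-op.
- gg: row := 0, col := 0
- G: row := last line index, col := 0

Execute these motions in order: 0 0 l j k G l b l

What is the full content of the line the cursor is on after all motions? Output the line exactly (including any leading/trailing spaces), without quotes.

After 1 (0): row=0 col=0 char='f'
After 2 (0): row=0 col=0 char='f'
After 3 (l): row=0 col=1 char='i'
After 4 (j): row=1 col=1 char='o'
After 5 (k): row=0 col=1 char='i'
After 6 (G): row=2 col=0 char='_'
After 7 (l): row=2 col=1 char='s'
After 8 (b): row=1 col=5 char='t'
After 9 (l): row=1 col=6 char='r'

Answer: dog  tree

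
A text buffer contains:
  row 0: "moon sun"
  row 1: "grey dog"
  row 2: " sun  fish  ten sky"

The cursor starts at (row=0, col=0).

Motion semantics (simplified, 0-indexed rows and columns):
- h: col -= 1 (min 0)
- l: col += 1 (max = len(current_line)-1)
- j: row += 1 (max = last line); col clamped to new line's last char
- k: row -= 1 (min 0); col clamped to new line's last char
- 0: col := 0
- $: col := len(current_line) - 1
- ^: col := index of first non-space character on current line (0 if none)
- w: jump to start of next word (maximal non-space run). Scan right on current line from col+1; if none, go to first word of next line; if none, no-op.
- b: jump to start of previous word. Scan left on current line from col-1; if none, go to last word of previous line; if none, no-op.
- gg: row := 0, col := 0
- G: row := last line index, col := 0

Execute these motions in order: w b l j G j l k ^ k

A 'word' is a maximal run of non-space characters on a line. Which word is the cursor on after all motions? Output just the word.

After 1 (w): row=0 col=5 char='s'
After 2 (b): row=0 col=0 char='m'
After 3 (l): row=0 col=1 char='o'
After 4 (j): row=1 col=1 char='r'
After 5 (G): row=2 col=0 char='_'
After 6 (j): row=2 col=0 char='_'
After 7 (l): row=2 col=1 char='s'
After 8 (k): row=1 col=1 char='r'
After 9 (^): row=1 col=0 char='g'
After 10 (k): row=0 col=0 char='m'

Answer: moon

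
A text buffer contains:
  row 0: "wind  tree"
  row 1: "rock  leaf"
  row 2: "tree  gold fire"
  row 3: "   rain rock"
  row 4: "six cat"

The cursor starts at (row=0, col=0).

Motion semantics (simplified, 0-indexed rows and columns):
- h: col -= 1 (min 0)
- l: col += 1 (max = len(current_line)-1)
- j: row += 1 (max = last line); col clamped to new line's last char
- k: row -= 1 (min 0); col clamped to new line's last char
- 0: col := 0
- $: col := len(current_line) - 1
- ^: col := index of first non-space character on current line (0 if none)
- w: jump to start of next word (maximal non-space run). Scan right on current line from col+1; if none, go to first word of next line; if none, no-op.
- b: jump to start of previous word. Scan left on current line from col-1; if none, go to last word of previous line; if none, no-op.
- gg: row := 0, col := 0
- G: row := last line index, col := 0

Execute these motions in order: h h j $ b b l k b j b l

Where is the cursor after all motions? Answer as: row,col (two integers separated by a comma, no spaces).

Answer: 0,7

Derivation:
After 1 (h): row=0 col=0 char='w'
After 2 (h): row=0 col=0 char='w'
After 3 (j): row=1 col=0 char='r'
After 4 ($): row=1 col=9 char='f'
After 5 (b): row=1 col=6 char='l'
After 6 (b): row=1 col=0 char='r'
After 7 (l): row=1 col=1 char='o'
After 8 (k): row=0 col=1 char='i'
After 9 (b): row=0 col=0 char='w'
After 10 (j): row=1 col=0 char='r'
After 11 (b): row=0 col=6 char='t'
After 12 (l): row=0 col=7 char='r'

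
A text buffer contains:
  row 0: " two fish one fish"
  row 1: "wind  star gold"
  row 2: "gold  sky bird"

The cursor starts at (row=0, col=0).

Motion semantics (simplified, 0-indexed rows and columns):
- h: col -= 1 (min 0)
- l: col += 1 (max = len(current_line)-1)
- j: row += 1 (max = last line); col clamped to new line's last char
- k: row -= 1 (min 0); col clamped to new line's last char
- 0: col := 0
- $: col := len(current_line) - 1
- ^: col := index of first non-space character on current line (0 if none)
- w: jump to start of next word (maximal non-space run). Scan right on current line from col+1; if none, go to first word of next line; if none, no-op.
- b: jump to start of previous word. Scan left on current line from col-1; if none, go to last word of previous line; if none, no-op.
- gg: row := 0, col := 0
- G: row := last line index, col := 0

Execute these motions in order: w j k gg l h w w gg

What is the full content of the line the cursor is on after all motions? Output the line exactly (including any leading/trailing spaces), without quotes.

After 1 (w): row=0 col=1 char='t'
After 2 (j): row=1 col=1 char='i'
After 3 (k): row=0 col=1 char='t'
After 4 (gg): row=0 col=0 char='_'
After 5 (l): row=0 col=1 char='t'
After 6 (h): row=0 col=0 char='_'
After 7 (w): row=0 col=1 char='t'
After 8 (w): row=0 col=5 char='f'
After 9 (gg): row=0 col=0 char='_'

Answer:  two fish one fish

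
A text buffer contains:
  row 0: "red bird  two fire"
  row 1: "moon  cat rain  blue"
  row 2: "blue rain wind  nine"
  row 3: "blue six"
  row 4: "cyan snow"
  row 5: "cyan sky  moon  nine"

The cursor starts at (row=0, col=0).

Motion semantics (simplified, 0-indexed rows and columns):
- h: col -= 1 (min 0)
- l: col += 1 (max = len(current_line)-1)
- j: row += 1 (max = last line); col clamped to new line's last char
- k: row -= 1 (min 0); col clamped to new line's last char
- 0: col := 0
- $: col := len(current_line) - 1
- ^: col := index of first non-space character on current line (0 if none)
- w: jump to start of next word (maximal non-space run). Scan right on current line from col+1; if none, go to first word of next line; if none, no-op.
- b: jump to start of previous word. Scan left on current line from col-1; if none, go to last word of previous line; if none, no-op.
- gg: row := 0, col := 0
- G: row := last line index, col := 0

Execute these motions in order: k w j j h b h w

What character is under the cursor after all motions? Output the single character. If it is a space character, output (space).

After 1 (k): row=0 col=0 char='r'
After 2 (w): row=0 col=4 char='b'
After 3 (j): row=1 col=4 char='_'
After 4 (j): row=2 col=4 char='_'
After 5 (h): row=2 col=3 char='e'
After 6 (b): row=2 col=0 char='b'
After 7 (h): row=2 col=0 char='b'
After 8 (w): row=2 col=5 char='r'

Answer: r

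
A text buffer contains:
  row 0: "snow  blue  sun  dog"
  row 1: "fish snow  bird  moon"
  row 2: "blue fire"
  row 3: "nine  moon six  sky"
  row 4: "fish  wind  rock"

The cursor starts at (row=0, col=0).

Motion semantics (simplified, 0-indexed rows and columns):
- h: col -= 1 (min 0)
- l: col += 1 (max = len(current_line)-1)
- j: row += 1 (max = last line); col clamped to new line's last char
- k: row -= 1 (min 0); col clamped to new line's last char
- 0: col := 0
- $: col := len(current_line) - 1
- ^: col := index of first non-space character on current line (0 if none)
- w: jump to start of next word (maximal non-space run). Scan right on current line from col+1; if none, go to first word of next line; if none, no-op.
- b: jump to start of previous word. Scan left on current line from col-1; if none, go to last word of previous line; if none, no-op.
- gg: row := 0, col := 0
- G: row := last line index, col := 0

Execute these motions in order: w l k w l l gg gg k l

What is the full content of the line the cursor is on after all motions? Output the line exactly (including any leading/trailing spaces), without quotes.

After 1 (w): row=0 col=6 char='b'
After 2 (l): row=0 col=7 char='l'
After 3 (k): row=0 col=7 char='l'
After 4 (w): row=0 col=12 char='s'
After 5 (l): row=0 col=13 char='u'
After 6 (l): row=0 col=14 char='n'
After 7 (gg): row=0 col=0 char='s'
After 8 (gg): row=0 col=0 char='s'
After 9 (k): row=0 col=0 char='s'
After 10 (l): row=0 col=1 char='n'

Answer: snow  blue  sun  dog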